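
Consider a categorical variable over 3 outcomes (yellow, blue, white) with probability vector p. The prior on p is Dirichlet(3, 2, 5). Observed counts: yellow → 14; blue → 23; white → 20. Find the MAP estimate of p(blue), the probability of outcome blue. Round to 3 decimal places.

The posterior is Dirichlet(αᵢ + nᵢ) = Dirichlet(17, 25, 25).
For a Dirichlet(a₁,…,a_K) with all aᵢ > 1, the mode has j-th component (aⱼ − 1)/(Σaᵢ − K).
Here Σaᵢ = 67 and K = 3, so p(blue) = (25 − 1)/(67 − 3) = 24/64 ≈ 0.375.

MAP estimate of p(blue) = 0.375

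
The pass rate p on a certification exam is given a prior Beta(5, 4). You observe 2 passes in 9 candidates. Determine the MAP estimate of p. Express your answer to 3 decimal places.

Prior: Beta(5, 4).
Data: 2 successes in 9 trials. The binomial likelihood contributes p^2(1−p)^7, so the posterior is Beta(5+2, 4+7) = Beta(7, 11).
For Beta(a, b) with a, b > 1 the mode is (a−1)/(a+b−2) = 6/16 ≈ 0.375.

p̂_MAP = 0.375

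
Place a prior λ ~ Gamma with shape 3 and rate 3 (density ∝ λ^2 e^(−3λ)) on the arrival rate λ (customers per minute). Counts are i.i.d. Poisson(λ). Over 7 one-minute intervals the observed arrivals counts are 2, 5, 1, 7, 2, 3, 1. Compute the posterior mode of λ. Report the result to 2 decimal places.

Σxᵢ = 2+5+1+7+2+3+1 = 21, with n = 7.
Posterior ∝ λ^2e^(−3λ) · λ^21e^(−7λ) = λ^23e^(−10λ), i.e. Gamma(shape=24, rate=10).
The mode of a Gamma(a, b) with a ≥ 1 (shape–rate) is (a−1)/b = 23/10 ≈ 2.30.

λ̂_MAP = 2.30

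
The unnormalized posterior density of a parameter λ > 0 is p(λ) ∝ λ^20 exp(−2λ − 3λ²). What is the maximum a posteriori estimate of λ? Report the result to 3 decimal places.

λ̂_MAP = 1.667

ℓ'(λ) = 20/λ − 2 − 6λ. Setting this to zero and multiplying by λ: 6λ² + 2λ − 20 = 0.
λ = (−2 + √(2² + 4·6·20)) / (2·6) = (−2 + √484) / 12 = (−2 + 22)/12 = 5/3.
ℓ''(λ) = −20/λ² − 6 < 0, confirming a maximum.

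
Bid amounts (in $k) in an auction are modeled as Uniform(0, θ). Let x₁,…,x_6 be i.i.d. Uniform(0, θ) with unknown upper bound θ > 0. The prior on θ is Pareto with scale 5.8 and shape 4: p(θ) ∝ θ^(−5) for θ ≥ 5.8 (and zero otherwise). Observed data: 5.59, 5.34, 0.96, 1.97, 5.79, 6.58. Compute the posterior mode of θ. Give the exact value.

θ̂_MAP = 6.58

The Uniform(0, θ) likelihood is θ^(−n) for θ ≥ max(xᵢ), zero otherwise. Here max(xᵢ) = 6.58.
Posterior ∝ θ^(−5) · θ^(−6) = θ^(−11) on θ ≥ max(5.8, 6.58) = 6.58.
This density is strictly decreasing in θ, so the posterior mode lies at the lower boundary of the support.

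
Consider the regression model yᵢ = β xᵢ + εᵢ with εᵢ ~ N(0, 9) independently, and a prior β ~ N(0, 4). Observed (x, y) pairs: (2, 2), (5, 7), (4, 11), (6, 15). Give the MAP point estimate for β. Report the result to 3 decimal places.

β̂_MAP = 2.078

log p(β | y) = −Σ(yᵢ − βxᵢ)²/(2·9) − β²/(2·4) + const.
Setting the derivative to zero: Σxᵢ(yᵢ − βxᵢ)/9 − β/4 = 0, so β = Σxᵢyᵢ / (Σxᵢ² + σ²/τ²).
Σxᵢyᵢ = 2·2 + 5·7 + 4·11 + 6·15 = 173; Σxᵢ² = 81; σ²/τ² = 2.25.
β̂_MAP = 173 / (81 + 2.25) = 173/83.25 ≈ 2.078.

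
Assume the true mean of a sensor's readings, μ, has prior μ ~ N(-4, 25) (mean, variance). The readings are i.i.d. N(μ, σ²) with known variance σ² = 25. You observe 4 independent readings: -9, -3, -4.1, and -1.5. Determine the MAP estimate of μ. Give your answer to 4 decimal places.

μ̂_MAP = -4.3200

n = 4; x̄ = ((-9) + (-3) + (-4.1) + (-1.5))/4 = -17.6/4 = -4.4.
For a Normal prior and Normal likelihood with known variance, the posterior is Normal; its mode equals its mean, the precision-weighted average.
Prior precision 1/σ₀² = 1/25 = 0.04; data precision n/σ² = 4/25 = 0.16.
μ̂ = (0.04·(-4) + 0.16·(-4.4)) / (0.04 + 0.16) = (-0.864)/0.2 = -4.3200.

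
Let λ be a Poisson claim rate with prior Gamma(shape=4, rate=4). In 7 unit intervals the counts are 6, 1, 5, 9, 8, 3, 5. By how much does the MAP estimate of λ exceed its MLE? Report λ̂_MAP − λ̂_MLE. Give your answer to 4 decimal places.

MAP − MLE = -1.6494

Σxᵢ = 37. Posterior is Gamma(41, 11); MAP = (41−1)/11 = 40/11 ≈ 3.63636.
MLE = x̄ = 37/7 ≈ 5.28571.
Difference = 40/11 − 37/7 = -127/77 ≈ -1.6494.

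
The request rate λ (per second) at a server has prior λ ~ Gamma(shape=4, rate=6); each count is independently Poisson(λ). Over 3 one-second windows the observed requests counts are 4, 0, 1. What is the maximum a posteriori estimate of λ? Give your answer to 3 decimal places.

λ̂_MAP = 0.889

Σxᵢ = 4+0+1 = 5, with n = 3.
Posterior ∝ λ^3e^(−6λ) · λ^5e^(−3λ) = λ^8e^(−9λ), i.e. Gamma(shape=9, rate=9).
The mode of a Gamma(a, b) with a ≥ 1 (shape–rate) is (a−1)/b = 8/9 ≈ 0.889.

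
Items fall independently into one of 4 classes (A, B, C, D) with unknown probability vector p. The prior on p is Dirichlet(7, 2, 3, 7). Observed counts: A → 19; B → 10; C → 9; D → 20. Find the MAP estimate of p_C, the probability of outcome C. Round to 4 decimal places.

The posterior is Dirichlet(αᵢ + nᵢ) = Dirichlet(26, 12, 12, 27).
For a Dirichlet(a₁,…,a_K) with all aᵢ > 1, the mode has j-th component (aⱼ − 1)/(Σaᵢ − K).
Here Σaᵢ = 77 and K = 4, so p_C = (12 − 1)/(77 − 4) = 11/73 ≈ 0.1507.

MAP estimate of p_C = 0.1507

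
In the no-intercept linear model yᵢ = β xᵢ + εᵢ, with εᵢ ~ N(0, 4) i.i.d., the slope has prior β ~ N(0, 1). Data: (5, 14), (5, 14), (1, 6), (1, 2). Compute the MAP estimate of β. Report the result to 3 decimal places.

log p(β | y) = −Σ(yᵢ − βxᵢ)²/(2·4) − β²/(2·1) + const.
Setting the derivative to zero: Σxᵢ(yᵢ − βxᵢ)/4 − β/1 = 0, so β = Σxᵢyᵢ / (Σxᵢ² + σ²/τ²).
Σxᵢyᵢ = 5·14 + 5·14 + 1·6 + 1·2 = 148; Σxᵢ² = 52; σ²/τ² = 4.
β̂_MAP = 148 / (52 + 4) = 148/56 ≈ 2.643.

β̂_MAP = 2.643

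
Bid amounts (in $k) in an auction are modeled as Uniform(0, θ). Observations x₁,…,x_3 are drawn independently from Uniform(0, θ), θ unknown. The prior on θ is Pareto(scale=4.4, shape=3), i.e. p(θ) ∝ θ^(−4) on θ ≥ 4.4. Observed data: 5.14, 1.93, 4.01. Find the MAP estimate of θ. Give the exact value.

The Uniform(0, θ) likelihood is θ^(−n) for θ ≥ max(xᵢ), zero otherwise. Here max(xᵢ) = 5.14.
Posterior ∝ θ^(−4) · θ^(−3) = θ^(−7) on θ ≥ max(4.4, 5.14) = 5.14.
This density is strictly decreasing in θ, so the posterior mode lies at the lower boundary of the support.

θ̂_MAP = 5.14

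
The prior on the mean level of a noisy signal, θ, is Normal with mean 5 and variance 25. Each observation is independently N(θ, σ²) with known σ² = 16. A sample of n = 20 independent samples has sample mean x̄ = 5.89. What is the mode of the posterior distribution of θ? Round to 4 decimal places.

θ̂_MAP = 5.8624

n = 20, x̄ = 5.89.
For a Normal prior and Normal likelihood with known variance, the posterior is Normal; its mode equals its mean, the precision-weighted average.
Prior precision 1/σ₀² = 1/25 = 0.04; data precision n/σ² = 20/16 = 1.25.
θ̂ = (0.04·5 + 1.25·5.89) / (0.04 + 1.25) = 7.5625/1.29 = 3025/516 ≈ 5.8624.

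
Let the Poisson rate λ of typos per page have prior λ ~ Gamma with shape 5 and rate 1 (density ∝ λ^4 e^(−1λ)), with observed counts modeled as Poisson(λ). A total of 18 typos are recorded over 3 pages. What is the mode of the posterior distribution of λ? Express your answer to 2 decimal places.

Σxᵢ = 18, n = 3.
Posterior ∝ λ^4e^(−1λ) · λ^18e^(−3λ) = λ^22e^(−4λ), i.e. Gamma(shape=23, rate=4).
The mode of a Gamma(a, b) with a ≥ 1 (shape–rate) is (a−1)/b = 22/4 ≈ 5.50.

λ̂_MAP = 5.50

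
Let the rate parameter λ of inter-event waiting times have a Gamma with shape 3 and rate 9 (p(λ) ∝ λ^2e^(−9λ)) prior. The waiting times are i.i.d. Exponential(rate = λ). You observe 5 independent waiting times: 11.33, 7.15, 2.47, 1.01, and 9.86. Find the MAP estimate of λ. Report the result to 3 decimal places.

The Exponential(rate=λ) likelihood is ∝ λ^n e^(−λΣtᵢ). Here n = 5 and Σtᵢ = 11.33 + 7.15 + 2.47 + 1.01 + 9.86 = 31.82.
Posterior ∝ λ^2e^(−9λ) · λ^5e^(−31.82λ) = λ^7e^(−40.82λ), i.e. Gamma(8, 40.82).
Mode = (a−1)/b = 7/40.82 ≈ 0.171.

λ̂_MAP = 0.171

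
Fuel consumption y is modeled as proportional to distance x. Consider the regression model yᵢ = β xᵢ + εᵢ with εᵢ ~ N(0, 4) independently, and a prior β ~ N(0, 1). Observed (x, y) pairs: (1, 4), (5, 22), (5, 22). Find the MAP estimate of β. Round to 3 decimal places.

β̂_MAP = 4.073

log p(β | y) = −Σ(yᵢ − βxᵢ)²/(2·4) − β²/(2·1) + const.
Setting the derivative to zero: Σxᵢ(yᵢ − βxᵢ)/4 − β/1 = 0, so β = Σxᵢyᵢ / (Σxᵢ² + σ²/τ²).
Σxᵢyᵢ = 1·4 + 5·22 + 5·22 = 224; Σxᵢ² = 51; σ²/τ² = 4.
β̂_MAP = 224 / (51 + 4) = 224/55 ≈ 4.073.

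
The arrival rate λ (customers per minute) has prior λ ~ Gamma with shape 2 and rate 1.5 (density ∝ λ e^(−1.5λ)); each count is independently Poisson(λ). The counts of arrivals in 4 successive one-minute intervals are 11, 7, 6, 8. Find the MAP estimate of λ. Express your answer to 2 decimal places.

λ̂_MAP = 6.00

Σxᵢ = 11+7+6+8 = 32, with n = 4.
Posterior ∝ λe^(−1.5λ) · λ^32e^(−4λ) = λ^33e^(−5.5λ), i.e. Gamma(shape=34, rate=5.5).
The mode of a Gamma(a, b) with a ≥ 1 (shape–rate) is (a−1)/b = 33/5.5 ≈ 6.00.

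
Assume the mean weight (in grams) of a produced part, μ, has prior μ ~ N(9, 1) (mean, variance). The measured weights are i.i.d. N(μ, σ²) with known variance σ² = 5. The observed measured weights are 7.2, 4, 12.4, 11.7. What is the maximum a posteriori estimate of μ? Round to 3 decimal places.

μ̂_MAP = 8.922

n = 4; x̄ = (7.2 + 4 + 12.4 + 11.7)/4 = 35.3/4 = 8.825.
For a Normal prior and Normal likelihood with known variance, the posterior is Normal; its mode equals its mean, the precision-weighted average.
Prior precision 1/σ₀² = 1/1 = 1; data precision n/σ² = 4/5 = 0.8.
μ̂ = (1·9 + 0.8·8.825) / (1 + 0.8) = 16.06/1.8 = 803/90 ≈ 8.922.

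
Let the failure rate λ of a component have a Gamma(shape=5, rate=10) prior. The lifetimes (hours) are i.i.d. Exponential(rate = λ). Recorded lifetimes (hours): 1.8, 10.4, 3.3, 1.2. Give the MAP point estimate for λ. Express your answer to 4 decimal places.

λ̂_MAP = 0.2996

The Exponential(rate=λ) likelihood is ∝ λ^n e^(−λΣtᵢ). Here n = 4 and Σtᵢ = 1.8 + 10.4 + 3.3 + 1.2 = 16.7.
Posterior ∝ λ^4e^(−10λ) · λ^4e^(−16.7λ) = λ^8e^(−26.7λ), i.e. Gamma(9, 26.7).
Mode = (a−1)/b = 8/26.7 ≈ 0.2996.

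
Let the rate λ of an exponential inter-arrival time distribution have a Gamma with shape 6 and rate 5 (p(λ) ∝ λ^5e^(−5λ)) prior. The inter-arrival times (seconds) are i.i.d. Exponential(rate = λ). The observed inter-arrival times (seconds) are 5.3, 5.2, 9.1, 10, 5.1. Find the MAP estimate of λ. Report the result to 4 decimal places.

The Exponential(rate=λ) likelihood is ∝ λ^n e^(−λΣtᵢ). Here n = 5 and Σtᵢ = 5.3 + 5.2 + 9.1 + 10 + 5.1 = 34.7.
Posterior ∝ λ^5e^(−5λ) · λ^5e^(−34.7λ) = λ^10e^(−39.7λ), i.e. Gamma(11, 39.7).
Mode = (a−1)/b = 10/39.7 ≈ 0.2519.

λ̂_MAP = 0.2519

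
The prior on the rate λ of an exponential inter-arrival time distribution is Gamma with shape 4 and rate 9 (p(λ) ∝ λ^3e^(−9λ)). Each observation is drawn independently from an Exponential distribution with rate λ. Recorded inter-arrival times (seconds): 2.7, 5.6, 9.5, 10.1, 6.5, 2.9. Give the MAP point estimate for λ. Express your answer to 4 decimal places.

The Exponential(rate=λ) likelihood is ∝ λ^n e^(−λΣtᵢ). Here n = 6 and Σtᵢ = 2.7 + 5.6 + 9.5 + 10.1 + 6.5 + 2.9 = 37.3.
Posterior ∝ λ^3e^(−9λ) · λ^6e^(−37.3λ) = λ^9e^(−46.3λ), i.e. Gamma(10, 46.3).
Mode = (a−1)/b = 9/46.3 ≈ 0.1944.

λ̂_MAP = 0.1944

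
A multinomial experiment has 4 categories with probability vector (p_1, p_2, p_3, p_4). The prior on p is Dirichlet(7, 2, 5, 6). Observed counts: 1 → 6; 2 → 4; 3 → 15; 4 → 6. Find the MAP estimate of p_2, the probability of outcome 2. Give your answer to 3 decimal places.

MAP estimate: 0.106

The posterior is Dirichlet(αᵢ + nᵢ) = Dirichlet(13, 6, 20, 12).
For a Dirichlet(a₁,…,a_K) with all aᵢ > 1, the mode has j-th component (aⱼ − 1)/(Σaᵢ − K).
Here Σaᵢ = 51 and K = 4, so p_2 = (6 − 1)/(51 − 4) = 5/47 ≈ 0.106.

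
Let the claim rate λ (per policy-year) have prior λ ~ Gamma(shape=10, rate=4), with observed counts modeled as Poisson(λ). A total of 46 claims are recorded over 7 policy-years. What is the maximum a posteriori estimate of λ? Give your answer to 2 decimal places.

λ̂_MAP = 5.00

Σxᵢ = 46, n = 7.
Posterior ∝ λ^9e^(−4λ) · λ^46e^(−7λ) = λ^55e^(−11λ), i.e. Gamma(shape=56, rate=11).
The mode of a Gamma(a, b) with a ≥ 1 (shape–rate) is (a−1)/b = 55/11 ≈ 5.00.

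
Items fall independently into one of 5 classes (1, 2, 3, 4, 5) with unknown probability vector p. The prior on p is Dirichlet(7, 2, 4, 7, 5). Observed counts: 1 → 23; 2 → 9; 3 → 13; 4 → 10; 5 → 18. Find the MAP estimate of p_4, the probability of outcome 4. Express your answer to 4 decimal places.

The posterior is Dirichlet(αᵢ + nᵢ) = Dirichlet(30, 11, 17, 17, 23).
For a Dirichlet(a₁,…,a_K) with all aᵢ > 1, the mode has j-th component (aⱼ − 1)/(Σaᵢ − K).
Here Σaᵢ = 98 and K = 5, so p_4 = (17 − 1)/(98 − 5) = 16/93 ≈ 0.1720.

MAP estimate: 0.1720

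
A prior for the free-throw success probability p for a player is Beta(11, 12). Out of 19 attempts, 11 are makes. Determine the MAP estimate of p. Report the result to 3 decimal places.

Prior: Beta(11, 12).
Data: 11 successes in 19 trials. The binomial likelihood contributes p^11(1−p)^8, so the posterior is Beta(11+11, 12+8) = Beta(22, 20).
For Beta(a, b) with a, b > 1 the mode is (a−1)/(a+b−2) = 21/40 ≈ 0.525.

p̂_MAP = 0.525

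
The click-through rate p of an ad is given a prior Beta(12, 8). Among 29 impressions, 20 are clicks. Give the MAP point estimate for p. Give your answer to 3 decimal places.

Prior: Beta(12, 8).
Data: 20 successes in 29 trials. The binomial likelihood contributes p^20(1−p)^9, so the posterior is Beta(12+20, 8+9) = Beta(32, 17).
For Beta(a, b) with a, b > 1 the mode is (a−1)/(a+b−2) = 31/47 ≈ 0.660.

p̂_MAP = 0.660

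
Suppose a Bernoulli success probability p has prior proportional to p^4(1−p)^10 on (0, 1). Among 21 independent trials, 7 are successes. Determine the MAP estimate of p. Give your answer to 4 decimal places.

The prior density ∝ p^4(1−p)^10 is the kernel of Beta(5, 11).
Data: 7 successes in 21 trials. The binomial likelihood contributes p^7(1−p)^14, so the posterior is Beta(5+7, 11+14) = Beta(12, 25).
For Beta(a, b) with a, b > 1 the mode is (a−1)/(a+b−2) = 11/35 ≈ 0.3143.

p̂_MAP = 0.3143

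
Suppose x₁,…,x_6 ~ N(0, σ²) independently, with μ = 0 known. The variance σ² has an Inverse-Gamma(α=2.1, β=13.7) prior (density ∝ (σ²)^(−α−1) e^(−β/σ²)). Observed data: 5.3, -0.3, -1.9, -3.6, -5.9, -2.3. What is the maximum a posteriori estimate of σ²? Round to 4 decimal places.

σ̂²_MAP = 9.2008

Sum of squared deviations about the known mean: SS = (5.3−0)² + (-0.3−0)² + (-1.9−0)² + (-3.6−0)² + (-5.9−0)² + (-2.3−0)² = 84.85.
The Normal likelihood contributes (σ²)^(−n/2) exp(−SS/(2σ²)), so the posterior is Inverse-Gamma(α + n/2, β + SS/2) = Inverse-Gamma(5.1, 56.125).
The mode of Inverse-Gamma(a, b) is b/(a+1) = 56.125/6.1 ≈ 9.2008.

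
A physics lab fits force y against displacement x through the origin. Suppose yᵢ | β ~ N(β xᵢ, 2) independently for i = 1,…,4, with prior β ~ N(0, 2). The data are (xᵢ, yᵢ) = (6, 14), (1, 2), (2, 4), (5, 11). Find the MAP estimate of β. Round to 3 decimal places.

log p(β | y) = −Σ(yᵢ − βxᵢ)²/(2·2) − β²/(2·2) + const.
Setting the derivative to zero: Σxᵢ(yᵢ − βxᵢ)/2 − β/2 = 0, so β = Σxᵢyᵢ / (Σxᵢ² + σ²/τ²).
Σxᵢyᵢ = 6·14 + 1·2 + 2·4 + 5·11 = 149; Σxᵢ² = 66; σ²/τ² = 1.
β̂_MAP = 149 / (66 + 1) = 149/67 ≈ 2.224.

β̂_MAP = 2.224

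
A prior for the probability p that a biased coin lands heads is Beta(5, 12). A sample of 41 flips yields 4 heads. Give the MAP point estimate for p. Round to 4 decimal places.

p̂_MAP = 0.1429

Prior: Beta(5, 12).
Data: 4 successes in 41 trials. The binomial likelihood contributes p^4(1−p)^37, so the posterior is Beta(5+4, 12+37) = Beta(9, 49).
For Beta(a, b) with a, b > 1 the mode is (a−1)/(a+b−2) = 8/56 ≈ 0.1429.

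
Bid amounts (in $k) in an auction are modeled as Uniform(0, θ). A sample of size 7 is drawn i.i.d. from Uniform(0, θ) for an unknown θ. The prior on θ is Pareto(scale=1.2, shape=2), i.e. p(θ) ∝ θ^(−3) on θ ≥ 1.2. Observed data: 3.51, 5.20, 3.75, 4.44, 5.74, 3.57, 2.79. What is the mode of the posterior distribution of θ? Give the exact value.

The Uniform(0, θ) likelihood is θ^(−n) for θ ≥ max(xᵢ), zero otherwise. Here max(xᵢ) = 5.74.
Posterior ∝ θ^(−3) · θ^(−7) = θ^(−10) on θ ≥ max(1.2, 5.74) = 5.74.
This density is strictly decreasing in θ, so the posterior mode lies at the lower boundary of the support.

θ̂_MAP = 5.74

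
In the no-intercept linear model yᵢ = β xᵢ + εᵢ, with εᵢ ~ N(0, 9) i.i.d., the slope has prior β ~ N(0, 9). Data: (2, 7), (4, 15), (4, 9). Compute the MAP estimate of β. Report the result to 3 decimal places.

log p(β | y) = −Σ(yᵢ − βxᵢ)²/(2·9) − β²/(2·9) + const.
Setting the derivative to zero: Σxᵢ(yᵢ − βxᵢ)/9 − β/9 = 0, so β = Σxᵢyᵢ / (Σxᵢ² + σ²/τ²).
Σxᵢyᵢ = 2·7 + 4·15 + 4·9 = 110; Σxᵢ² = 36; σ²/τ² = 1.
β̂_MAP = 110 / (36 + 1) = 110/37 ≈ 2.973.

β̂_MAP = 2.973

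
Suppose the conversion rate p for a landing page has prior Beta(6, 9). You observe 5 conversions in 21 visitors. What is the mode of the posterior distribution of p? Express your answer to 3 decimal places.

p̂_MAP = 0.294

Prior: Beta(6, 9).
Data: 5 successes in 21 trials. The binomial likelihood contributes p^5(1−p)^16, so the posterior is Beta(6+5, 9+16) = Beta(11, 25).
For Beta(a, b) with a, b > 1 the mode is (a−1)/(a+b−2) = 10/34 ≈ 0.294.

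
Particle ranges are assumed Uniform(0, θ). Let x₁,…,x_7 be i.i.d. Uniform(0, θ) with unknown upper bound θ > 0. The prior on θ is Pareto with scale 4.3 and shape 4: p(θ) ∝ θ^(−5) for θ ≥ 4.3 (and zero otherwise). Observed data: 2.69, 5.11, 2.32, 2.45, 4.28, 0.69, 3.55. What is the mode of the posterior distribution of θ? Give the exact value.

The Uniform(0, θ) likelihood is θ^(−n) for θ ≥ max(xᵢ), zero otherwise. Here max(xᵢ) = 5.11.
Posterior ∝ θ^(−5) · θ^(−7) = θ^(−12) on θ ≥ max(4.3, 5.11) = 5.11.
This density is strictly decreasing in θ, so the posterior mode lies at the lower boundary of the support.

θ̂_MAP = 5.11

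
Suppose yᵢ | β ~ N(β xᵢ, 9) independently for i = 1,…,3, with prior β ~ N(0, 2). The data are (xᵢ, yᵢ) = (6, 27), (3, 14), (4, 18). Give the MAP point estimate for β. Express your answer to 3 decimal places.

β̂_MAP = 4.214

log p(β | y) = −Σ(yᵢ − βxᵢ)²/(2·9) − β²/(2·2) + const.
Setting the derivative to zero: Σxᵢ(yᵢ − βxᵢ)/9 − β/2 = 0, so β = Σxᵢyᵢ / (Σxᵢ² + σ²/τ²).
Σxᵢyᵢ = 6·27 + 3·14 + 4·18 = 276; Σxᵢ² = 61; σ²/τ² = 4.5.
β̂_MAP = 276 / (61 + 4.5) = 276/65.5 ≈ 4.214.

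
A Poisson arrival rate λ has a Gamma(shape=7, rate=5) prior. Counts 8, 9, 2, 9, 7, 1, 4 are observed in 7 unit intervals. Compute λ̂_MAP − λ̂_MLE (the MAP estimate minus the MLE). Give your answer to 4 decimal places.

MAP − MLE = -1.8810

Σxᵢ = 40. Posterior is Gamma(47, 12); MAP = (47−1)/12 = 46/12 ≈ 3.83333.
MLE = x̄ = 40/7 ≈ 5.71429.
Difference = 46/12 − 40/7 = -79/42 ≈ -1.8810.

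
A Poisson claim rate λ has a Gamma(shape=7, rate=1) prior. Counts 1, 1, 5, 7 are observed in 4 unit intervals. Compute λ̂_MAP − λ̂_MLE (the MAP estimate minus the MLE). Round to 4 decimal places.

MAP − MLE = 0.5000

Σxᵢ = 14. Posterior is Gamma(21, 5); MAP = (21−1)/5 = 20/5 ≈ 4.00000.
MLE = x̄ = 14/4 ≈ 3.50000.
Difference = 20/5 − 14/4 = 1/2 ≈ 0.5000.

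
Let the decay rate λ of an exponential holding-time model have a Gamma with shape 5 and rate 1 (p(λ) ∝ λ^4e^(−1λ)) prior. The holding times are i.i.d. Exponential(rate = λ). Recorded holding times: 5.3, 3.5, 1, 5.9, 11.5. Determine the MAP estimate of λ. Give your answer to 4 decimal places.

λ̂_MAP = 0.3191

The Exponential(rate=λ) likelihood is ∝ λ^n e^(−λΣtᵢ). Here n = 5 and Σtᵢ = 5.3 + 3.5 + 1 + 5.9 + 11.5 = 27.2.
Posterior ∝ λ^4e^(−1λ) · λ^5e^(−27.2λ) = λ^9e^(−28.2λ), i.e. Gamma(10, 28.2).
Mode = (a−1)/b = 9/28.2 ≈ 0.3191.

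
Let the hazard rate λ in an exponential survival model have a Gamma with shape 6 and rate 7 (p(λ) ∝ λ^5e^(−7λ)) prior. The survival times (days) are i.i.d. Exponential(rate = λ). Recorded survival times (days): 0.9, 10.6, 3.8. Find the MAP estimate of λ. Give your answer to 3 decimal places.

λ̂_MAP = 0.359

The Exponential(rate=λ) likelihood is ∝ λ^n e^(−λΣtᵢ). Here n = 3 and Σtᵢ = 0.9 + 10.6 + 3.8 = 15.3.
Posterior ∝ λ^5e^(−7λ) · λ^3e^(−15.3λ) = λ^8e^(−22.3λ), i.e. Gamma(9, 22.3).
Mode = (a−1)/b = 8/22.3 ≈ 0.359.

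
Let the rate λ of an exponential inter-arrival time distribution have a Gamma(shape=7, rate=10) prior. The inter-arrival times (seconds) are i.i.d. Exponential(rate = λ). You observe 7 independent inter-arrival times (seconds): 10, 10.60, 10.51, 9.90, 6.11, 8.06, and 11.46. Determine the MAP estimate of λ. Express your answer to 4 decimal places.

The Exponential(rate=λ) likelihood is ∝ λ^n e^(−λΣtᵢ). Here n = 7 and Σtᵢ = 10 + 10.60 + 10.51 + 9.90 + 6.11 + 8.06 + 11.46 = 66.64.
Posterior ∝ λ^6e^(−10λ) · λ^7e^(−66.64λ) = λ^13e^(−76.64λ), i.e. Gamma(14, 76.64).
Mode = (a−1)/b = 13/76.64 ≈ 0.1696.

λ̂_MAP = 0.1696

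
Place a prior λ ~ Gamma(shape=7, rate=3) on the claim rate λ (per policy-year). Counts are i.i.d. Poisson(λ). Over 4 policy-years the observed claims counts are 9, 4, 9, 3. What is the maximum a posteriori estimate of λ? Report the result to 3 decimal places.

Σxᵢ = 9+4+9+3 = 25, with n = 4.
Posterior ∝ λ^6e^(−3λ) · λ^25e^(−4λ) = λ^31e^(−7λ), i.e. Gamma(shape=32, rate=7).
The mode of a Gamma(a, b) with a ≥ 1 (shape–rate) is (a−1)/b = 31/7 ≈ 4.429.

λ̂_MAP = 4.429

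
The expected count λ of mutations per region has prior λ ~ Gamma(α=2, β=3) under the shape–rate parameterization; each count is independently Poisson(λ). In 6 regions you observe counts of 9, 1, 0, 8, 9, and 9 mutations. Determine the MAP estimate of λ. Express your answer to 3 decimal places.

λ̂_MAP = 4.111

Σxᵢ = 9+1+0+8+9+9 = 36, with n = 6.
Posterior ∝ λe^(−3λ) · λ^36e^(−6λ) = λ^37e^(−9λ), i.e. Gamma(shape=38, rate=9).
The mode of a Gamma(a, b) with a ≥ 1 (shape–rate) is (a−1)/b = 37/9 ≈ 4.111.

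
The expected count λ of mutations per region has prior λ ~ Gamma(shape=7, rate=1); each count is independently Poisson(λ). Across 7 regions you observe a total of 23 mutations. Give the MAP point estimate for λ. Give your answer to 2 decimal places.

λ̂_MAP = 3.63

Σxᵢ = 23, n = 7.
Posterior ∝ λ^6e^(−1λ) · λ^23e^(−7λ) = λ^29e^(−8λ), i.e. Gamma(shape=30, rate=8).
The mode of a Gamma(a, b) with a ≥ 1 (shape–rate) is (a−1)/b = 29/8 ≈ 3.63.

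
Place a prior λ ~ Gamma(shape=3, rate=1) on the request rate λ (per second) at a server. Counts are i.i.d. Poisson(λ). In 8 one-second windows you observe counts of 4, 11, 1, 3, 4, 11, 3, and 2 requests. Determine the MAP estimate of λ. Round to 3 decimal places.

Σxᵢ = 4+11+1+3+4+11+3+2 = 39, with n = 8.
Posterior ∝ λ^2e^(−1λ) · λ^39e^(−8λ) = λ^41e^(−9λ), i.e. Gamma(shape=42, rate=9).
The mode of a Gamma(a, b) with a ≥ 1 (shape–rate) is (a−1)/b = 41/9 ≈ 4.556.

λ̂_MAP = 4.556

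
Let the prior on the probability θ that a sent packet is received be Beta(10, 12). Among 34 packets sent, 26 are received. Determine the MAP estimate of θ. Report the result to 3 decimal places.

Prior: Beta(10, 12).
Data: 26 successes in 34 trials. The binomial likelihood contributes θ^26(1−θ)^8, so the posterior is Beta(10+26, 12+8) = Beta(36, 20).
For Beta(a, b) with a, b > 1 the mode is (a−1)/(a+b−2) = 35/54 ≈ 0.648.

θ̂_MAP = 0.648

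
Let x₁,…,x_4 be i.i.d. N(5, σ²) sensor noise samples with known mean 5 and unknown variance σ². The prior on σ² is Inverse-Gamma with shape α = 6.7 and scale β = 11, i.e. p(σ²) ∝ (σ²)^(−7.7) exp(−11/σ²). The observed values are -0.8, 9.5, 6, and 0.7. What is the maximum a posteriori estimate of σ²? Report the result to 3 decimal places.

σ̂²_MAP = 4.916

Sum of squared deviations about the known mean: SS = (-0.8−5)² + (9.5−5)² + (6−5)² + (0.7−5)² = 73.38.
The Normal likelihood contributes (σ²)^(−n/2) exp(−SS/(2σ²)), so the posterior is Inverse-Gamma(α + n/2, β + SS/2) = Inverse-Gamma(8.7, 47.69).
The mode of Inverse-Gamma(a, b) is b/(a+1) = 47.69/9.7 ≈ 4.916.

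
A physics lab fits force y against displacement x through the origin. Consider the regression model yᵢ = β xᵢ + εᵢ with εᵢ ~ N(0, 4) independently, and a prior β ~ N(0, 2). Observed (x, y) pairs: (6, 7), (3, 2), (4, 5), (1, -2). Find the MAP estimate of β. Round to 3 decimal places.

log p(β | y) = −Σ(yᵢ − βxᵢ)²/(2·4) − β²/(2·2) + const.
Setting the derivative to zero: Σxᵢ(yᵢ − βxᵢ)/4 − β/2 = 0, so β = Σxᵢyᵢ / (Σxᵢ² + σ²/τ²).
Σxᵢyᵢ = 6·7 + 3·2 + 4·5 + 1·(-2) = 66; Σxᵢ² = 62; σ²/τ² = 2.
β̂_MAP = 66 / (62 + 2) = 66/64 ≈ 1.031.

β̂_MAP = 1.031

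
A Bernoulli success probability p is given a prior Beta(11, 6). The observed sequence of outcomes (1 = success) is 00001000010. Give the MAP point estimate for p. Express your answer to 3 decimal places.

p̂_MAP = 0.462

Prior: Beta(11, 6).
Data: 2 successes in 11 trials (from the sequence). The binomial likelihood contributes p^2(1−p)^9, so the posterior is Beta(11+2, 6+9) = Beta(13, 15).
For Beta(a, b) with a, b > 1 the mode is (a−1)/(a+b−2) = 12/26 ≈ 0.462.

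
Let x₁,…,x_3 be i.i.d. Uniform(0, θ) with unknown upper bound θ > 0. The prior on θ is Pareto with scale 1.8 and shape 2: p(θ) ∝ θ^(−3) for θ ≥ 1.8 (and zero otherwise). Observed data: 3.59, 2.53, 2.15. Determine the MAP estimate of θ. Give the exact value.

The Uniform(0, θ) likelihood is θ^(−n) for θ ≥ max(xᵢ), zero otherwise. Here max(xᵢ) = 3.59.
Posterior ∝ θ^(−3) · θ^(−3) = θ^(−6) on θ ≥ max(1.8, 3.59) = 3.59.
This density is strictly decreasing in θ, so the posterior mode lies at the lower boundary of the support.

θ̂_MAP = 3.59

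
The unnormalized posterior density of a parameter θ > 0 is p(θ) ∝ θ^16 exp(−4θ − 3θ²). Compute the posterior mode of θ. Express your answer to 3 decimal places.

ℓ'(θ) = 16/θ − 4 − 6θ. Setting this to zero and multiplying by θ: 6θ² + 4θ − 16 = 0.
θ = (−4 + √(4² + 4·6·16)) / (2·6) = (−4 + √400) / 12 = (−4 + 20)/12 = 4/3.
ℓ''(θ) = −16/θ² − 6 < 0, confirming a maximum.

θ̂_MAP = 1.333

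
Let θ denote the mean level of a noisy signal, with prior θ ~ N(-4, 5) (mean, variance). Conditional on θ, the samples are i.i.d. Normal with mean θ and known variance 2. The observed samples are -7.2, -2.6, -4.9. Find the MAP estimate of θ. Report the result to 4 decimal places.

θ̂_MAP = -4.7941

n = 3; x̄ = ((-7.2) + (-2.6) + (-4.9))/3 = -14.7/3 = -4.9.
For a Normal prior and Normal likelihood with known variance, the posterior is Normal; its mode equals its mean, the precision-weighted average.
Prior precision 1/σ₀² = 1/5 = 0.2; data precision n/σ² = 3/2 = 1.5.
θ̂ = (0.2·(-4) + 1.5·(-4.9)) / (0.2 + 1.5) = (-8.15)/1.7 = -163/34 ≈ -4.7941.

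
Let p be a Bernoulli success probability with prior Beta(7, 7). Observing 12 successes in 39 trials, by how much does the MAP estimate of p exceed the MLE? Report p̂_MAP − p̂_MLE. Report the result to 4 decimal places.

MAP − MLE = 0.0452

Posterior is Beta(19, 34); MAP = (19−1)/(53−2) = 18/51 ≈ 0.35294.
MLE ignores the prior: p̂_MLE = k/n = 12/39 ≈ 0.30769.
Difference = 18/51 − 12/39 = 10/221 ≈ 0.0452.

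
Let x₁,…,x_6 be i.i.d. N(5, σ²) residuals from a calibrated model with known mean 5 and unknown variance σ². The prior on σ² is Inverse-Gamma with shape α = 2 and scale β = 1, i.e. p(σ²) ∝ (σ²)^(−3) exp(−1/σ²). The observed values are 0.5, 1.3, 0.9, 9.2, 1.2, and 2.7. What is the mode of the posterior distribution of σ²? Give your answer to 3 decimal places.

Sum of squared deviations about the known mean: SS = (0.5−5)² + (1.3−5)² + (0.9−5)² + (9.2−5)² + (1.2−5)² + (2.7−5)² = 88.12.
The Normal likelihood contributes (σ²)^(−n/2) exp(−SS/(2σ²)), so the posterior is Inverse-Gamma(α + n/2, β + SS/2) = Inverse-Gamma(5, 45.06).
The mode of Inverse-Gamma(a, b) is b/(a+1) = 45.06/6 ≈ 7.510.

σ̂²_MAP = 7.510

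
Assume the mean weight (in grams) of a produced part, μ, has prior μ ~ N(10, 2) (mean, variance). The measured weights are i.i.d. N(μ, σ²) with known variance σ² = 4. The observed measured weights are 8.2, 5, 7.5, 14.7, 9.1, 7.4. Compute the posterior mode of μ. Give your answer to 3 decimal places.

n = 6; x̄ = (8.2 + 5 + 7.5 + 14.7 + 9.1 + 7.4)/6 = 51.9/6 = 8.65.
For a Normal prior and Normal likelihood with known variance, the posterior is Normal; its mode equals its mean, the precision-weighted average.
Prior precision 1/σ₀² = 1/2 = 0.5; data precision n/σ² = 6/4 = 1.5.
μ̂ = (0.5·10 + 1.5·8.65) / (0.5 + 1.5) = 17.975/2 = 8.9875 ≈ 8.988.

μ̂_MAP = 8.988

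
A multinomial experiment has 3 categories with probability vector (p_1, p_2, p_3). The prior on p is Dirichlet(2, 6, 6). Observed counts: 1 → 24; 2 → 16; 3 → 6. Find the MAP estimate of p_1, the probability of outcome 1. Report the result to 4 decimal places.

The posterior is Dirichlet(αᵢ + nᵢ) = Dirichlet(26, 22, 12).
For a Dirichlet(a₁,…,a_K) with all aᵢ > 1, the mode has j-th component (aⱼ − 1)/(Σaᵢ − K).
Here Σaᵢ = 60 and K = 3, so p_1 = (26 − 1)/(60 − 3) = 25/57 ≈ 0.4386.

MAP estimate: 0.4386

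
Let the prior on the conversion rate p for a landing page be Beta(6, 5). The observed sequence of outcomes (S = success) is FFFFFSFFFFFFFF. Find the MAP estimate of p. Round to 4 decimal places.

Prior: Beta(6, 5).
Data: 1 success in 14 trials (from the sequence). The binomial likelihood contributes p(1−p)^13, so the posterior is Beta(6+1, 5+13) = Beta(7, 18).
For Beta(a, b) with a, b > 1 the mode is (a−1)/(a+b−2) = 6/23 ≈ 0.2609.

p̂_MAP = 0.2609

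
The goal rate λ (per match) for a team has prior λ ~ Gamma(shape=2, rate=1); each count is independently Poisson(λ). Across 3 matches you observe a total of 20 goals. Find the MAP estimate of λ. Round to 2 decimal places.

Σxᵢ = 20, n = 3.
Posterior ∝ λe^(−1λ) · λ^20e^(−3λ) = λ^21e^(−4λ), i.e. Gamma(shape=22, rate=4).
The mode of a Gamma(a, b) with a ≥ 1 (shape–rate) is (a−1)/b = 21/4 ≈ 5.25.

λ̂_MAP = 5.25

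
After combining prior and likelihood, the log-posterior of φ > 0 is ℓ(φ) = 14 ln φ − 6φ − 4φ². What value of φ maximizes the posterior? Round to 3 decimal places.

ℓ'(φ) = 14/φ − 6 − 8φ. Setting this to zero and multiplying by φ: 8φ² + 6φ − 14 = 0.
φ = (−6 + √(6² + 4·8·14)) / (2·8) = (−6 + √484) / 16 = (−6 + 22)/16 = 1.
ℓ''(φ) = −14/φ² − 8 < 0, confirming a maximum.

φ̂_MAP = 1.000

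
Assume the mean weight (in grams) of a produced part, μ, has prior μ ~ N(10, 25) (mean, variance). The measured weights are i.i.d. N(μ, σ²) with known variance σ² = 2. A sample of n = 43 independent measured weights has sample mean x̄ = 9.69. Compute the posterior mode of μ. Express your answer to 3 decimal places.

n = 43, x̄ = 9.69.
For a Normal prior and Normal likelihood with known variance, the posterior is Normal; its mode equals its mean, the precision-weighted average.
Prior precision 1/σ₀² = 1/25 = 0.04; data precision n/σ² = 43/2 = 21.5.
μ̂ = (0.04·10 + 21.5·9.69) / (0.04 + 21.5) = 208.735/21.54 = 41747/4308 ≈ 9.691.

μ̂_MAP = 9.691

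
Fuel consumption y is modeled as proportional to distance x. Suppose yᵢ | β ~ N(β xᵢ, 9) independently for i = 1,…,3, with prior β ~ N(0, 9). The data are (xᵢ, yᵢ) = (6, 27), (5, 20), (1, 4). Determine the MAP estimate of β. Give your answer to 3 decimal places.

β̂_MAP = 4.222

log p(β | y) = −Σ(yᵢ − βxᵢ)²/(2·9) − β²/(2·9) + const.
Setting the derivative to zero: Σxᵢ(yᵢ − βxᵢ)/9 − β/9 = 0, so β = Σxᵢyᵢ / (Σxᵢ² + σ²/τ²).
Σxᵢyᵢ = 6·27 + 5·20 + 1·4 = 266; Σxᵢ² = 62; σ²/τ² = 1.
β̂_MAP = 266 / (62 + 1) = 266/63 ≈ 4.222.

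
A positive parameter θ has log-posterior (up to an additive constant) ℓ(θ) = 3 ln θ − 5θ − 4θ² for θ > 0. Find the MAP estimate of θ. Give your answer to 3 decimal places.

θ̂_MAP = 0.375

ℓ'(θ) = 3/θ − 5 − 8θ. Setting this to zero and multiplying by θ: 8θ² + 5θ − 3 = 0.
θ = (−5 + √(5² + 4·8·3)) / (2·8) = (−5 + √121) / 16 = (−5 + 11)/16 = 3/8.
ℓ''(θ) = −3/θ² − 8 < 0, confirming a maximum.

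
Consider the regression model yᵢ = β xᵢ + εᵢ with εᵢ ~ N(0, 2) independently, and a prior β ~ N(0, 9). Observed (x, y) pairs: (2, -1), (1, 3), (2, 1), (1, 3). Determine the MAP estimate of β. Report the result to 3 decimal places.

β̂_MAP = 0.587

log p(β | y) = −Σ(yᵢ − βxᵢ)²/(2·2) − β²/(2·9) + const.
Setting the derivative to zero: Σxᵢ(yᵢ − βxᵢ)/2 − β/9 = 0, so β = Σxᵢyᵢ / (Σxᵢ² + σ²/τ²).
Σxᵢyᵢ = 2·(-1) + 1·3 + 2·1 + 1·3 = 6; Σxᵢ² = 10; σ²/τ² = 2/9.
β̂_MAP = 6 / (10 + 2/9) = 6/(92/9) = 27/46 ≈ 0.587.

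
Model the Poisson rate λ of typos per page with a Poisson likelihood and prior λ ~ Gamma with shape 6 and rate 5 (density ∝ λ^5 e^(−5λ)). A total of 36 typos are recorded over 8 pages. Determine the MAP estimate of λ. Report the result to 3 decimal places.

λ̂_MAP = 3.154

Σxᵢ = 36, n = 8.
Posterior ∝ λ^5e^(−5λ) · λ^36e^(−8λ) = λ^41e^(−13λ), i.e. Gamma(shape=42, rate=13).
The mode of a Gamma(a, b) with a ≥ 1 (shape–rate) is (a−1)/b = 41/13 ≈ 3.154.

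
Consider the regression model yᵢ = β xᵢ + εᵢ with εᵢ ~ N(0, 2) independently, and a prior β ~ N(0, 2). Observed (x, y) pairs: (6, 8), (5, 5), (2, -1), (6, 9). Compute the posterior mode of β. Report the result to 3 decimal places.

log p(β | y) = −Σ(yᵢ − βxᵢ)²/(2·2) − β²/(2·2) + const.
Setting the derivative to zero: Σxᵢ(yᵢ − βxᵢ)/2 − β/2 = 0, so β = Σxᵢyᵢ / (Σxᵢ² + σ²/τ²).
Σxᵢyᵢ = 6·8 + 5·5 + 2·(-1) + 6·9 = 125; Σxᵢ² = 101; σ²/τ² = 1.
β̂_MAP = 125 / (101 + 1) = 125/102 ≈ 1.225.

β̂_MAP = 1.225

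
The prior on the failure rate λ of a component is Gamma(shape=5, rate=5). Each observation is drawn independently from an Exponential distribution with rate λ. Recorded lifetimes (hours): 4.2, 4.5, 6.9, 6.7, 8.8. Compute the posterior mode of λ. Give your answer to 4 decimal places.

The Exponential(rate=λ) likelihood is ∝ λ^n e^(−λΣtᵢ). Here n = 5 and Σtᵢ = 4.2 + 4.5 + 6.9 + 6.7 + 8.8 = 31.1.
Posterior ∝ λ^4e^(−5λ) · λ^5e^(−31.1λ) = λ^9e^(−36.1λ), i.e. Gamma(10, 36.1).
Mode = (a−1)/b = 9/36.1 ≈ 0.2493.

λ̂_MAP = 0.2493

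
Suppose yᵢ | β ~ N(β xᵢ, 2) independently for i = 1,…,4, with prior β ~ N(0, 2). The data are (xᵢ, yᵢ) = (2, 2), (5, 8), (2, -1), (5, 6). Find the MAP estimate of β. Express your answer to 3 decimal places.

β̂_MAP = 1.220

log p(β | y) = −Σ(yᵢ − βxᵢ)²/(2·2) − β²/(2·2) + const.
Setting the derivative to zero: Σxᵢ(yᵢ − βxᵢ)/2 − β/2 = 0, so β = Σxᵢyᵢ / (Σxᵢ² + σ²/τ²).
Σxᵢyᵢ = 2·2 + 5·8 + 2·(-1) + 5·6 = 72; Σxᵢ² = 58; σ²/τ² = 1.
β̂_MAP = 72 / (58 + 1) = 72/59 ≈ 1.220.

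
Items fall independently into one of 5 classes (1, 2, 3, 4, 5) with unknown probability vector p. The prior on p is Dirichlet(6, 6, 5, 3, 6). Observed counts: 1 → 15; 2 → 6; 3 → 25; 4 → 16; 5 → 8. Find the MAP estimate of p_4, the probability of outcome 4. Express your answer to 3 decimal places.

The posterior is Dirichlet(αᵢ + nᵢ) = Dirichlet(21, 12, 30, 19, 14).
For a Dirichlet(a₁,…,a_K) with all aᵢ > 1, the mode has j-th component (aⱼ − 1)/(Σaᵢ − K).
Here Σaᵢ = 96 and K = 5, so p_4 = (19 − 1)/(96 − 5) = 18/91 ≈ 0.198.

MAP estimate: 0.198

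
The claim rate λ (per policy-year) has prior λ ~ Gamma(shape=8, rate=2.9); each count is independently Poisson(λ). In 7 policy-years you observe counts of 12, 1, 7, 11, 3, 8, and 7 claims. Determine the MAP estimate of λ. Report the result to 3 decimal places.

λ̂_MAP = 5.657

Σxᵢ = 12+1+7+11+3+8+7 = 49, with n = 7.
Posterior ∝ λ^7e^(−2.9λ) · λ^49e^(−7λ) = λ^56e^(−9.9λ), i.e. Gamma(shape=57, rate=9.9).
The mode of a Gamma(a, b) with a ≥ 1 (shape–rate) is (a−1)/b = 56/9.9 ≈ 5.657.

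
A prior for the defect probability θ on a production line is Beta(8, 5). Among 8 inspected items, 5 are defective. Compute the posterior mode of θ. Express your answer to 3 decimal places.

Prior: Beta(8, 5).
Data: 5 successes in 8 trials. The binomial likelihood contributes θ^5(1−θ)^3, so the posterior is Beta(8+5, 5+3) = Beta(13, 8).
For Beta(a, b) with a, b > 1 the mode is (a−1)/(a+b−2) = 12/19 ≈ 0.632.

θ̂_MAP = 0.632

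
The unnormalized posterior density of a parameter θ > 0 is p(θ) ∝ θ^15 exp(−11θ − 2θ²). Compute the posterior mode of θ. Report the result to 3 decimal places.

ℓ'(θ) = 15/θ − 11 − 4θ. Setting this to zero and multiplying by θ: 4θ² + 11θ − 15 = 0.
θ = (−11 + √(11² + 4·4·15)) / (2·4) = (−11 + √361) / 8 = (−11 + 19)/8 = 1.
ℓ''(θ) = −15/θ² − 4 < 0, confirming a maximum.

θ̂_MAP = 1.000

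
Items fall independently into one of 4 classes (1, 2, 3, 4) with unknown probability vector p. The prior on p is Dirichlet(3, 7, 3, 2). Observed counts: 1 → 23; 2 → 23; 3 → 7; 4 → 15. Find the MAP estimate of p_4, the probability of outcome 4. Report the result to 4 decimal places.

The posterior is Dirichlet(αᵢ + nᵢ) = Dirichlet(26, 30, 10, 17).
For a Dirichlet(a₁,…,a_K) with all aᵢ > 1, the mode has j-th component (aⱼ − 1)/(Σaᵢ − K).
Here Σaᵢ = 83 and K = 4, so p_4 = (17 − 1)/(83 − 4) = 16/79 ≈ 0.2025.

MAP estimate: 0.2025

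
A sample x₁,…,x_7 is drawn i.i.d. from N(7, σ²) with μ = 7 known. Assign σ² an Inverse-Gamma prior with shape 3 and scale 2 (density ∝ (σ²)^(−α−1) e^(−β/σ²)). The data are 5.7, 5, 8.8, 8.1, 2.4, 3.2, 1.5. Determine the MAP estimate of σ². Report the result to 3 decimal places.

Sum of squared deviations about the known mean: SS = (5.7−7)² + (5−7)² + (8.8−7)² + (8.1−7)² + (2.4−7)² + (3.2−7)² + (1.5−7)² = 75.99.
The Normal likelihood contributes (σ²)^(−n/2) exp(−SS/(2σ²)), so the posterior is Inverse-Gamma(α + n/2, β + SS/2) = Inverse-Gamma(6.5, 39.995).
The mode of Inverse-Gamma(a, b) is b/(a+1) = 39.995/7.5 ≈ 5.333.

σ̂²_MAP = 5.333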